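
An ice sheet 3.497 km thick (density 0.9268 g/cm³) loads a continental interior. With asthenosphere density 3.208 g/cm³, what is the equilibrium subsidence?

For local isostatic compensation: the ice load ρ_ice t is balanced by mantle displaced below, ρ_m s.
s = t ρ_ice / ρ_m = 3.497 km × 0.9268/3.208 = 1.01 km.

1.01 km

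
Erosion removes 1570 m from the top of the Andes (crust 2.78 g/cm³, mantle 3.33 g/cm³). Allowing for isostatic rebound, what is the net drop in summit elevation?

259 m

Rebound u = e ρ_c/ρ_m = 1570 m × 2.78/3.33 = 1311 m.
Net surface drop = e − u = 1570 m − 1311 m = e (ρ_m − ρ_c)/ρ_m = 259 m.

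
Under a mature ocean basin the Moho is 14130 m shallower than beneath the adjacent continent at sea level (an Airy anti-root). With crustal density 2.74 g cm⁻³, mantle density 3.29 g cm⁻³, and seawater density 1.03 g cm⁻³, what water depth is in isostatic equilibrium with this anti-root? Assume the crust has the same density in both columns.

Replacing a thickness d of crust by seawater at the top must be balanced by replacing crust with mantle at the base: d (ρ_c − ρ_w) = a (ρ_m − ρ_c).
d = a (ρ_m − ρ_c)/(ρ_c − ρ_w) = 14130 m × 0.55/1.71 = 4540 m.

4540 m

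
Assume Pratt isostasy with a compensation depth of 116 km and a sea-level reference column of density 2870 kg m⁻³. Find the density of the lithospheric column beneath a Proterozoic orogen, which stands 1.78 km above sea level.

Pratt balance: ρ_ref D = ρ (D + h).
ρ = ρ_ref D/(D + h) = 2870 × 116 km/(116 km + 1.78 km) = 2830 kg m⁻³.

2830 kg m⁻³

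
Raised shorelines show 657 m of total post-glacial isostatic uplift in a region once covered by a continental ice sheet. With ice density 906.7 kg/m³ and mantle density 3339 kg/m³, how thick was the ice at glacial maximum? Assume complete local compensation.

u = t ρ_ice/ρ_m → t = u ρ_m/ρ_ice = 657 m × 3339/906.7 = 2420 m.

2420 m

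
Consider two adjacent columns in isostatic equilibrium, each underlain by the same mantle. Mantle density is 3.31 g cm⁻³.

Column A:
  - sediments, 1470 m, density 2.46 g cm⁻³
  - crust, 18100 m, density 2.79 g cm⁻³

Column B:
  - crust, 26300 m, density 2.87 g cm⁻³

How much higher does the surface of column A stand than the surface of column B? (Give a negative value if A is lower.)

−275 m

For any compensation level in the mantle, the mantle terms cancel and isostasy reduces to e = (Σt_A − Σt_B) − (Σ(ρt)_A − Σ(ρt)_B) / ρ_m.
Σt_A = 19570 m; Σt_B = 26300 m; Σ(ρt)_A = 54115.2; Σ(ρt)_B = 75481 (in m·g cm⁻³).
e = (19570 − 26300) − (54115.2 − 75481) / 3.31 = −275 m.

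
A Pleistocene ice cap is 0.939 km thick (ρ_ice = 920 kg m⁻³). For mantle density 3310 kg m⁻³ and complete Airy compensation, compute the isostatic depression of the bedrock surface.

Balancing pressure at the compensation depth: the ice load ρ_ice t is balanced by mantle displaced below, ρ_m s.
s = t ρ_ice / ρ_m = 0.939 km × 920/3310 = 0.261 km.

0.261 km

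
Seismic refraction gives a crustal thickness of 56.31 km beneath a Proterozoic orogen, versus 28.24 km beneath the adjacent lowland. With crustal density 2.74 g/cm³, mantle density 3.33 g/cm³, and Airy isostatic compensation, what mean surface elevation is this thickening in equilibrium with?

Excess crust Δ = 56.31 km − 28.24 km = 28.07 km, split between elevation h and root r with h + r = Δ.
Airy balance ρ_c h = (ρ_m − ρ_c) r gives r = h ρ_c/(ρ_m − ρ_c), so h (1 + ρ_c/(ρ_m − ρ_c)) = Δ, i.e. h = Δ (ρ_m − ρ_c)/ρ_m.
h = 28.07 km × 0.59/3.33 = 4.97 km.

4.97 km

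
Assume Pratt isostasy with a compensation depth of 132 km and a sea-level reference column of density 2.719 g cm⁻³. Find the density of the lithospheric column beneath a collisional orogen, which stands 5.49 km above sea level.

2.61 g cm⁻³

Pratt balance: ρ_ref D = ρ (D + h).
ρ = ρ_ref D/(D + h) = 2.719 × 132 km/(132 km + 5.49 km) = 2.61 g cm⁻³.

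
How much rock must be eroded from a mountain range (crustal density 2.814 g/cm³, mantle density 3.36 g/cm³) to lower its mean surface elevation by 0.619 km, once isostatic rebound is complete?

Net drop Δ = e − u = e − e ρ_c/ρ_m = e (ρ_m − ρ_c)/ρ_m.
e = Δ ρ_m/(ρ_m − ρ_c) = 0.619 km × 3.36/0.546 = 3.81 km.

3.81 km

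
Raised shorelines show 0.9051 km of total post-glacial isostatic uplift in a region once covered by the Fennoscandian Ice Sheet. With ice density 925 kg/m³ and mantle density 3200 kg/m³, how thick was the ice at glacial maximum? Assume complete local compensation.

3.13 km

u = t ρ_ice/ρ_m → t = u ρ_m/ρ_ice = 0.9051 km × 3200/925 = 3.13 km.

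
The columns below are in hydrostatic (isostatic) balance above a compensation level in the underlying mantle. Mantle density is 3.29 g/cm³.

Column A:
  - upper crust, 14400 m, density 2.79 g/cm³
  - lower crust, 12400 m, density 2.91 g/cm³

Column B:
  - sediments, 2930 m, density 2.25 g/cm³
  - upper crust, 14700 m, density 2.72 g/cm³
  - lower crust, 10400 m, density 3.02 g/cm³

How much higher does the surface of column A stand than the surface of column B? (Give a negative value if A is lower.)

For any compensation level in the mantle, the mantle terms cancel and isostasy reduces to e = (Σt_A − Σt_B) − (Σ(ρt)_A − Σ(ρt)_B) / ρ_m.
Σt_A = 26800 m; Σt_B = 28030 m; Σ(ρt)_A = 76260; Σ(ρt)_B = 77984.5 (in m·g/cm³).
e = (26800 − 28030) − (76260 − 77984.5) / 3.29 = −706 m.

−706 m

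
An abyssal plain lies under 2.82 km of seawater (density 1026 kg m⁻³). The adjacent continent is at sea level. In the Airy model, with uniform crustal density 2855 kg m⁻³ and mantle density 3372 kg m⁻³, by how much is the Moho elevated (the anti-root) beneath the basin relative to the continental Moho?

9.98 km

For local isostatic compensation: replacing crust with seawater at the top is compensated by replacing crust with mantle at the base: d (ρ_c − ρ_w) = a (ρ_m − ρ_c).
a = d (ρ_c − ρ_w)/(ρ_m − ρ_c) = 2.82 km × 1829/517 = 9.98 km.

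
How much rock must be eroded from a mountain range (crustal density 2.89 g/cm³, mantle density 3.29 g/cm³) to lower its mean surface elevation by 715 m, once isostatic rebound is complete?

Net drop Δ = e − u = e − e ρ_c/ρ_m = e (ρ_m − ρ_c)/ρ_m.
e = Δ ρ_m/(ρ_m − ρ_c) = 715 m × 3.29/0.4 = 5880 m.

5880 m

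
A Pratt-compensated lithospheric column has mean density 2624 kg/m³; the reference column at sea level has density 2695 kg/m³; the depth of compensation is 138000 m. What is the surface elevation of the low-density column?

3730 m

ρ_ref D = ρ (D + h) → h = D (ρ_ref − ρ)/ρ.
h = 138000 m × (2695 − 2624)/2624 = 3730 m.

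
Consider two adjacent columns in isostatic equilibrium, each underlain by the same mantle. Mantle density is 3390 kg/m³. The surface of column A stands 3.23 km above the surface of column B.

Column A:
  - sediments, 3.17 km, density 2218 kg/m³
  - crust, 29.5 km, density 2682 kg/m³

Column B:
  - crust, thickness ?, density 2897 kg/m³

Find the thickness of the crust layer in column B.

Take the compensation level at the base of the deeper column (depth z_c below the surface of column A) and equate Σ ρ_i t_i down to z_c; mantle fills any gap and the z_c terms cancel.
Column A: 3.17×2218 + 29.5×2682 + (z_c − 32.67)×3390
Column B: 3.23×0 + x×2897 + (z_c − 3.23 − 0 − x)×3390
The z_c×3390 term appears on both sides and cancels. Collect the known terms of each column as K = Σ(ρt)_known − 3390 × (depth of known layers): K_A = 86150.06 − 3390×32.67 = −24601.24; K_B = 0 − 3390×(3.23 + 0) = −10949.7.
Balance: K_A = K_B − x×(3390 − 2897), so x = (K_B − K_A)/(3390 − 2897) = 13651.5/493 = 27.7 km.

27.7 km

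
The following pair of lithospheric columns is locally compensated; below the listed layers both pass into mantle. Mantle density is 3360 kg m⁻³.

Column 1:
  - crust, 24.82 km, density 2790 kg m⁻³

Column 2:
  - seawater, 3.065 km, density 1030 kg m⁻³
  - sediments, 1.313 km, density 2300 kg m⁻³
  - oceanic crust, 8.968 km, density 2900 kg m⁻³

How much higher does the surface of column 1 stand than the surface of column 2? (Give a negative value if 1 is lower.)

0.443 km

For any compensation level in the mantle, the mantle terms cancel and isostasy reduces to e = (Σt_1 − Σt_2) − (Σ(ρt)_1 − Σ(ρt)_2) / ρ_m.
Σt_1 = 24.82 km; Σt_2 = 13.346 km; Σ(ρt)_1 = 69247.8; Σ(ρt)_2 = 32184.05 (in km·kg m⁻³).
e = (24.82 − 13.346) − (69247.8 − 32184.05) / 3360 = 0.443 km.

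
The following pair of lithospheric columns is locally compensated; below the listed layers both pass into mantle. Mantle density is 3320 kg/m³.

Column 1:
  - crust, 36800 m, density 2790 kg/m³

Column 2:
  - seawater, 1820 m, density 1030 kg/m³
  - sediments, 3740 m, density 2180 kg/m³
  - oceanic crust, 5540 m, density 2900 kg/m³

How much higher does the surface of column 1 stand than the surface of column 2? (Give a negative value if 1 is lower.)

2630 m

For any compensation level in the mantle, the mantle terms cancel and isostasy reduces to e = (Σt_1 − Σt_2) − (Σ(ρt)_1 − Σ(ρt)_2) / ρ_m.
Σt_1 = 36800 m; Σt_2 = 11100 m; Σ(ρt)_1 = 102672000; Σ(ρt)_2 = 26093800 (in m·kg/m³).
e = (36800 − 11100) − (102672000 − 26093800) / 3320 = 2630 m.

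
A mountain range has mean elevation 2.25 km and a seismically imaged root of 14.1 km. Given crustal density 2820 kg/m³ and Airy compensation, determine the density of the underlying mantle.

Airy balance: ρ_c h = (ρ_m − ρ_c) r → ρ_m = ρ_c (1 + h/r).
ρ_m = 2820 × (1 + 2.25 km/14.1 km) = 3270 kg/m³.

3270 kg/m³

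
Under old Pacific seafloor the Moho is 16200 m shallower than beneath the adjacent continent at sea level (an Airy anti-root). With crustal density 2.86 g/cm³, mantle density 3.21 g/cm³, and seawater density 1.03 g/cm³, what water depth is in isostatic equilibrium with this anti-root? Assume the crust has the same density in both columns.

3100 m

Replacing a thickness d of crust by seawater at the top must be balanced by replacing crust with mantle at the base: d (ρ_c − ρ_w) = a (ρ_m − ρ_c).
d = a (ρ_m − ρ_c)/(ρ_c − ρ_w) = 16200 m × 0.35/1.83 = 3100 m.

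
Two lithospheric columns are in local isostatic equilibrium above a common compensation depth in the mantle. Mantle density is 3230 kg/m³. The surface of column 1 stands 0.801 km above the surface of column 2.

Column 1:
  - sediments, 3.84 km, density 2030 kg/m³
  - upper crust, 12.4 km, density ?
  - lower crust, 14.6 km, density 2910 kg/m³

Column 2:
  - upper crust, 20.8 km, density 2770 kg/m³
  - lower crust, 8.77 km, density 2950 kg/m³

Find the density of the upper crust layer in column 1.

2800 kg/m³

Take the compensation level at the base of the deeper column (depth z_c below the surface of column 1) and equate Σ ρ_i t_i down to z_c; mantle fills any gap and the z_c terms cancel.
Column 1: 3.84×2030 + 12.4×ρ + 14.6×2910 + (z_c − 30.84)×3230
Column 2: 0.801×0 + 20.8×2770 + 8.77×2950 + (z_c − 0.801 − 29.57)×3230
The z_c×3230 term appears on both sides and cancels. Collect the known terms of each column as K = Σ(ρt)_known − 3230 × (depth of known layers): K_1 = 50281.2 − 3230×30.84 = −49332; K_2 = 83487.5 − 3230×(0.801 + 29.57) = −14610.83.
Balance: K_1 + 12.4×ρ = K_2, so ρ = (K_2 − K_1)/12.4 = 34721.2/12.4 = 2800 kg/m³.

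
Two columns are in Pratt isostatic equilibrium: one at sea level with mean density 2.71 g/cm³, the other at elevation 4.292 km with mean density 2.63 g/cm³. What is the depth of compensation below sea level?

141 km

ρ_ref D = ρ (D + h) → D (ρ_ref − ρ) = ρ h.
D = ρ h/(ρ_ref − ρ) = 2.63 × 4.292 km/(2.71 − 2.63) = 141 km.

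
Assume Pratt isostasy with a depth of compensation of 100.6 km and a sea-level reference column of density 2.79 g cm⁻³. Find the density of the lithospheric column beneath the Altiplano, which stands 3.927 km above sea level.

2.69 g cm⁻³

Pratt balance: ρ_ref D = ρ (D + h).
ρ = ρ_ref D/(D + h) = 2.79 × 100.6 km/(100.6 km + 3.927 km) = 2.69 g cm⁻³.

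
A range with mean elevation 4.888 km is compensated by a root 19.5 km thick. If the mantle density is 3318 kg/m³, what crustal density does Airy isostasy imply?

ρ_c h = (ρ_m − ρ_c) r → ρ_c (h + r) = ρ_m r → ρ_c = ρ_m r / (h + r).
ρ_c = 3318 × 19.5 km / (4.888 km + 19.5 km) = 2650 kg/m³.

2650 kg/m³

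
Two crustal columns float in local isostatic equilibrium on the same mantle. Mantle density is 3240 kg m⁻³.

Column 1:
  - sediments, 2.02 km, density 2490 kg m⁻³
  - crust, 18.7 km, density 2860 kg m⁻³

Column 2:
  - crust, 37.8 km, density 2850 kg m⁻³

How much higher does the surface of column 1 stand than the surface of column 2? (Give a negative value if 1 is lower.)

For any compensation level in the mantle, the mantle terms cancel and isostasy reduces to e = (Σt_1 − Σt_2) − (Σ(ρt)_1 − Σ(ρt)_2) / ρ_m.
Σt_1 = 20.72 km; Σt_2 = 37.8 km; Σ(ρt)_1 = 58511.8; Σ(ρt)_2 = 107730 (in km·kg m⁻³).
e = (20.72 − 37.8) − (58511.8 − 107730) / 3240 = −1.89 km.

−1.89 km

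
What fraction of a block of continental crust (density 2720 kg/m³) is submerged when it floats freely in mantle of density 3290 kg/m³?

82.7%

Submerged fraction = ρ_obj/ρ_fluid = 2720/3290 = 82.7%.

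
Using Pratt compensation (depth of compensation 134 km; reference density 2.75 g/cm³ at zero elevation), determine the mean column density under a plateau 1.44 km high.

2.72 g/cm³

Pratt balance: ρ_ref D = ρ (D + h).
ρ = ρ_ref D/(D + h) = 2.75 × 134 km/(134 km + 1.44 km) = 2.72 g/cm³.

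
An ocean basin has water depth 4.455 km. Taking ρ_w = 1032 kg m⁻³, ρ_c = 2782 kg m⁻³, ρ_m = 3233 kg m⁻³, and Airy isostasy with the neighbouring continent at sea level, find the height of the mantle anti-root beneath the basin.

17.3 km

Equating mass per unit area of the two columns: replacing crust with seawater at the top is compensated by replacing crust with mantle at the base: d (ρ_c − ρ_w) = a (ρ_m − ρ_c).
a = d (ρ_c − ρ_w)/(ρ_m − ρ_c) = 4.455 km × 1750/451 = 17.3 km.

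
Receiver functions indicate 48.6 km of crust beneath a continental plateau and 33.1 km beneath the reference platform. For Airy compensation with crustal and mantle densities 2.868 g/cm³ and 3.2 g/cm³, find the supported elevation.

1.61 km

Excess crust Δ = 48.6 km − 33.1 km = 15.5 km, split between elevation h and root r with h + r = Δ.
Airy balance ρ_c h = (ρ_m − ρ_c) r gives r = h ρ_c/(ρ_m − ρ_c), so h (1 + ρ_c/(ρ_m − ρ_c)) = Δ, i.e. h = Δ (ρ_m − ρ_c)/ρ_m.
h = 15.5 km × 0.332/3.2 = 1.61 km.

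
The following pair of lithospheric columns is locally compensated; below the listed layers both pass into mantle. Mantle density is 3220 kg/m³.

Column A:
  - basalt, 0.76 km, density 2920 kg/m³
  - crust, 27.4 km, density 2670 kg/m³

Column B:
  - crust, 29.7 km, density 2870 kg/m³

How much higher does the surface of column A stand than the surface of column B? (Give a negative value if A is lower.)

For any compensation level in the mantle, the mantle terms cancel and isostasy reduces to e = (Σt_A − Σt_B) − (Σ(ρt)_A − Σ(ρt)_B) / ρ_m.
Σt_A = 28.16 km; Σt_B = 29.7 km; Σ(ρt)_A = 75377.2; Σ(ρt)_B = 85239 (in km·kg/m³).
e = (28.16 − 29.7) − (75377.2 − 85239) / 3220 = 1.52 km.

1.52 km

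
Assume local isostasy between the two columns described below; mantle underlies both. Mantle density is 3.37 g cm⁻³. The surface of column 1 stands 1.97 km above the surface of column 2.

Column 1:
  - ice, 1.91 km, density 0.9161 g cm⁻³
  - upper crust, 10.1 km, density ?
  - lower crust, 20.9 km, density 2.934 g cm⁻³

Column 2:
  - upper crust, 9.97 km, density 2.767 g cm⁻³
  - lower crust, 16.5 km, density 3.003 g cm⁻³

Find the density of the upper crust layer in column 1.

Take the compensation level at the base of the deeper column (depth z_c below the surface of column 1) and equate Σ ρ_i t_i down to z_c; mantle fills any gap and the z_c terms cancel.
Column 1: 1.91×0.9161 + 10.1×ρ + 20.9×2.934 + (z_c − 32.91)×3.37
Column 2: 1.97×0 + 9.97×2.767 + 16.5×3.003 + (z_c − 1.97 − 26.47)×3.37
The z_c×3.37 term appears on both sides and cancels. Collect the known terms of each column as K = Σ(ρt)_known − 3.37 × (depth of known layers): K_1 = 63.070351 − 3.37×32.91 = −47.836349; K_2 = 77.13649 − 3.37×(1.97 + 26.47) = −18.70631.
Balance: K_1 + 10.1×ρ = K_2, so ρ = (K_2 − K_1)/10.1 = 29.13/10.1 = 2.88 g cm⁻³.

2.88 g cm⁻³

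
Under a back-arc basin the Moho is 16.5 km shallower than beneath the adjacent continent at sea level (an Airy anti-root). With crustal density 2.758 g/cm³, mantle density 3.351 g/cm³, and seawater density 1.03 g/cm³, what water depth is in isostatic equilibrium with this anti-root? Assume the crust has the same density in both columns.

Replacing a thickness d of crust by seawater at the top must be balanced by replacing crust with mantle at the base: d (ρ_c − ρ_w) = a (ρ_m − ρ_c).
d = a (ρ_m − ρ_c)/(ρ_c − ρ_w) = 16.5 km × 0.593/1.728 = 5.66 km.

5.66 km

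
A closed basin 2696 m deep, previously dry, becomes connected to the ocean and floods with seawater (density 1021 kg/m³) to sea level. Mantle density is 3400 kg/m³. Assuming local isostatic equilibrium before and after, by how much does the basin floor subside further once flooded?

1160 m

After flooding the water column is d + s deep. Its weight must equal the weight of mantle displaced by the extra subsidence s: (d + s) ρ_w = s ρ_m.
s = d ρ_w / (ρ_m − ρ_w) = 2696 m × 1021/(3400 − 1021) = 1160 m.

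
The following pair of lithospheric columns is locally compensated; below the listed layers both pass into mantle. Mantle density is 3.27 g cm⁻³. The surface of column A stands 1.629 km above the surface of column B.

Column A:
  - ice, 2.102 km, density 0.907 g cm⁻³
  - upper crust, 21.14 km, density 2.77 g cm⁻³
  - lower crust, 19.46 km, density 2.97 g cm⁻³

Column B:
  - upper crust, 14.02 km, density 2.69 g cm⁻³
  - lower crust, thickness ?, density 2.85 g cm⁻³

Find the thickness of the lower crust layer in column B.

18.8 km

Take the compensation level at the base of the deeper column (depth z_c below the surface of column A) and equate Σ ρ_i t_i down to z_c; mantle fills any gap and the z_c terms cancel.
Column A: 2.102×0.907 + 21.14×2.77 + 19.46×2.97 + (z_c − 42.702)×3.27
Column B: 1.629×0 + 14.02×2.69 + x×2.85 + (z_c − 1.629 − 14.02 − x)×3.27
The z_c×3.27 term appears on both sides and cancels. Collect the known terms of each column as K = Σ(ρt)_known − 3.27 × (depth of known layers): K_A = 118.260514 − 3.27×42.702 = −21.375026; K_B = 37.7138 − 3.27×(1.629 + 14.02) = −13.45843.
Balance: K_A = K_B − x×(3.27 − 2.85), so x = (K_B − K_A)/(3.27 − 2.85) = 7.9166/0.42 = 18.8 km.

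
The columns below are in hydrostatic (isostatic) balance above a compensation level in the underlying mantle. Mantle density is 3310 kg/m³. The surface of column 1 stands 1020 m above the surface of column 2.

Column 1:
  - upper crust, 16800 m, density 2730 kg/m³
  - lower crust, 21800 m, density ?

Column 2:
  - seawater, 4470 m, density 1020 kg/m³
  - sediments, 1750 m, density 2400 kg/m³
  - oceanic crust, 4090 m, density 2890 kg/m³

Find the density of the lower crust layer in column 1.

Take the compensation level at the base of the deeper column (depth z_c below the surface of column 1) and equate Σ ρ_i t_i down to z_c; mantle fills any gap and the z_c terms cancel.
Column 1: 16800×2730 + 21800×ρ + (z_c − 38600)×3310
Column 2: 1020×0 + 4470×1020 + 1750×2400 + 4090×2890 + (z_c − 1020 − 10310)×3310
The z_c×3310 term appears on both sides and cancels. Collect the known terms of each column as K = Σ(ρt)_known − 3310 × (depth of known layers): K_1 = 45864000 − 3310×38600 = −81902000; K_2 = 20579500 − 3310×(1020 + 10310) = −16922800.
Balance: K_1 + 21800×ρ = K_2, so ρ = (K_2 − K_1)/21800 = 64979200/21800 = 2980 kg/m³.

2980 kg/m³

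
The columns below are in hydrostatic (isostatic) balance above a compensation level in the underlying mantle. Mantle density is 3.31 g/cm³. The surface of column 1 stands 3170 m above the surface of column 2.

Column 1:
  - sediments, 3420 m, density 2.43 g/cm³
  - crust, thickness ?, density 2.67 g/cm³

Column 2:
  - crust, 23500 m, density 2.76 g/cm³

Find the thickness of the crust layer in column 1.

31900 m

Take the compensation level at the base of the deeper column (depth z_c below the surface of column 1) and equate Σ ρ_i t_i down to z_c; mantle fills any gap and the z_c terms cancel.
Column 1: 3420×2.43 + x×2.67 + (z_c − 3420 − x)×3.31
Column 2: 3170×0 + 23500×2.76 + (z_c − 3170 − 23500)×3.31
The z_c×3.31 term appears on both sides and cancels. Collect the known terms of each column as K = Σ(ρt)_known − 3.31 × (depth of known layers): K_1 = 8310.6 − 3.31×3420 = −3009.6; K_2 = 64860 − 3.31×(3170 + 23500) = −23417.7.
Balance: K_1 − x×(3.31 − 2.67) = K_2, so x = (K_1 − K_2)/(3.31 − 2.67) = 20408.1/0.64 = 31900 m.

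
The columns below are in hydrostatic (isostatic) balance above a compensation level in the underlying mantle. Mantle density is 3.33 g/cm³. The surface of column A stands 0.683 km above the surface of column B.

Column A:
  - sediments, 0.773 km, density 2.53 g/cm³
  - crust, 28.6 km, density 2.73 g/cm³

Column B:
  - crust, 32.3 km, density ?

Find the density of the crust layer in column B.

2.85 g/cm³

Take the compensation level at the base of the deeper column (depth z_c below the surface of column A) and equate Σ ρ_i t_i down to z_c; mantle fills any gap and the z_c terms cancel.
Column A: 0.773×2.53 + 28.6×2.73 + (z_c − 29.373)×3.33
Column B: 0.683×0 + 32.3×ρ + (z_c − 0.683 − 32.3)×3.33
The z_c×3.33 term appears on both sides and cancels. Collect the known terms of each column as K = Σ(ρt)_known − 3.33 × (depth of known layers): K_A = 80.03369 − 3.33×29.373 = −17.7784; K_B = 0 − 3.33×(0.683 + 32.3) = −109.83339.
Balance: K_A = K_B + 32.3×ρ, so ρ = (K_A − K_B)/32.3 = 92.055/32.3 = 2.85 g/cm³.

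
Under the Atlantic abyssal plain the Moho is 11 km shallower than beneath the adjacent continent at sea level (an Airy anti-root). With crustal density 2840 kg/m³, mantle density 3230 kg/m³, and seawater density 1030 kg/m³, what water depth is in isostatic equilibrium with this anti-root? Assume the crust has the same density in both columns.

Replacing a thickness d of crust by seawater at the top must be balanced by replacing crust with mantle at the base: d (ρ_c − ρ_w) = a (ρ_m − ρ_c).
d = a (ρ_m − ρ_c)/(ρ_c − ρ_w) = 11 km × 390/1810 = 2.37 km.

2.37 km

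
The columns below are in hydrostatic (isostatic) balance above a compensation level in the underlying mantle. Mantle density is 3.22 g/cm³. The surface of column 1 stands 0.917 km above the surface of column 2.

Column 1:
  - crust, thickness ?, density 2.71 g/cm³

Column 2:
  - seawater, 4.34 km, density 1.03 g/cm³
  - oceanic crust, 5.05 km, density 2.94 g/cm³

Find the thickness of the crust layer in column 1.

Take the compensation level at the base of the deeper column (depth z_c below the surface of column 1) and equate Σ ρ_i t_i down to z_c; mantle fills any gap and the z_c terms cancel.
Column 1: x×2.71 + (z_c − 0 − x)×3.22
Column 2: 0.917×0 + 4.34×1.03 + 5.05×2.94 + (z_c − 0.917 − 9.39)×3.22
The z_c×3.22 term appears on both sides and cancels. Collect the known terms of each column as K = Σ(ρt)_known − 3.22 × (depth of known layers): K_1 = 0 − 3.22×0 = 0; K_2 = 19.3172 − 3.22×(0.917 + 9.39) = −13.87134.
Balance: K_1 − x×(3.22 − 2.71) = K_2, so x = (K_1 − K_2)/(3.22 − 2.71) = 13.8713/0.51 = 27.2 km.

27.2 km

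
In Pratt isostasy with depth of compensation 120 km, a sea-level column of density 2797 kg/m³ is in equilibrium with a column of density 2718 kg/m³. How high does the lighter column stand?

3.49 km

ρ_ref D = ρ (D + h) → h = D (ρ_ref − ρ)/ρ.
h = 120 km × (2797 − 2718)/2718 = 3.49 km.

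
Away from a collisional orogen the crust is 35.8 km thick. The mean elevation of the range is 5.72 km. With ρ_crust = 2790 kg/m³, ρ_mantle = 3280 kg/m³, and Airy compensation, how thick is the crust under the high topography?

Root depth r = h ρ_c / (ρ_m − ρ_c) = 5.72 km × 2790 / 490 = 32.57 km.
Total thickness = T + h + r = 35.8 km + 5.72 km + 32.57 km = 74.1 km.

74.1 km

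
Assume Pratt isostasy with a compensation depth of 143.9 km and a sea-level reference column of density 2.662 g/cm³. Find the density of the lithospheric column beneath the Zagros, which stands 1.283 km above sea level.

Pratt balance: ρ_ref D = ρ (D + h).
ρ = ρ_ref D/(D + h) = 2.662 × 143.9 km/(143.9 km + 1.283 km) = 2.64 g/cm³.

2.64 g/cm³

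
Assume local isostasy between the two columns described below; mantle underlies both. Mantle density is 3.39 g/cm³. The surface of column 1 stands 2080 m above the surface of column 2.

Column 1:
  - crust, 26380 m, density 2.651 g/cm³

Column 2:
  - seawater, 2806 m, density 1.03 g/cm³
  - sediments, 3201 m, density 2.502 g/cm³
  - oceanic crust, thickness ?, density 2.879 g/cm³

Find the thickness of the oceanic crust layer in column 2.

5830 m

Take the compensation level at the base of the deeper column (depth z_c below the surface of column 1) and equate Σ ρ_i t_i down to z_c; mantle fills any gap and the z_c terms cancel.
Column 1: 26380×2.651 + (z_c − 26380)×3.39
Column 2: 2080×0 + 2806×1.03 + 3201×2.502 + x×2.879 + (z_c − 2080 − 6007 − x)×3.39
The z_c×3.39 term appears on both sides and cancels. Collect the known terms of each column as K = Σ(ρt)_known − 3.39 × (depth of known layers): K_1 = 69933.38 − 3.39×26380 = −19494.82; K_2 = 10899.082 − 3.39×(2080 + 6007) = −16515.848.
Balance: K_1 = K_2 − x×(3.39 − 2.879), so x = (K_2 − K_1)/(3.39 − 2.879) = 2978.97/0.511 = 5830 m.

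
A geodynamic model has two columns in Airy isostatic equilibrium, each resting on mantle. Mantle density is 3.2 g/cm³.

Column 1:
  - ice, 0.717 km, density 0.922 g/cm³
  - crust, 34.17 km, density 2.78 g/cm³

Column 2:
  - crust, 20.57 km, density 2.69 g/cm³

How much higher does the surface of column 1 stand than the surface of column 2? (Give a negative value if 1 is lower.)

For any compensation level in the mantle, the mantle terms cancel and isostasy reduces to e = (Σt_1 − Σt_2) − (Σ(ρt)_1 − Σ(ρt)_2) / ρ_m.
Σt_1 = 34.887 km; Σt_2 = 20.57 km; Σ(ρt)_1 = 95.653674; Σ(ρt)_2 = 55.3333 (in km·g/cm³).
e = (34.887 − 20.57) − (95.653674 − 55.3333) / 3.2 = 1.72 km.

1.72 km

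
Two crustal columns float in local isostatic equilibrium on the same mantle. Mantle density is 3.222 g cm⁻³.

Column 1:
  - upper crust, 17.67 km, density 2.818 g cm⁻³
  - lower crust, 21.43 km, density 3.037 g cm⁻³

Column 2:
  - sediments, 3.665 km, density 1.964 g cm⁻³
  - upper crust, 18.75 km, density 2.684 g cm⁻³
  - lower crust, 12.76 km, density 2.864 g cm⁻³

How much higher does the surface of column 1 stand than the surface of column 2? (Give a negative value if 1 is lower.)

−2.53 km

For any compensation level in the mantle, the mantle terms cancel and isostasy reduces to e = (Σt_1 − Σt_2) − (Σ(ρt)_1 − Σ(ρt)_2) / ρ_m.
Σt_1 = 39.1 km; Σt_2 = 35.175 km; Σ(ρt)_1 = 114.87697; Σ(ρt)_2 = 94.0677 (in km·g cm⁻³).
e = (39.1 − 35.175) − (114.87697 − 94.0677) / 3.222 = −2.53 km.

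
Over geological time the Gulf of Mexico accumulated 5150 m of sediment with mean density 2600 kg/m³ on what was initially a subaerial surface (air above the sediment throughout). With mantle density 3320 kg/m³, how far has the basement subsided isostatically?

Subaerial load: s = t ρ_sed / ρ_m = 5150 m × 2600/3320 = 4030 m.

4030 m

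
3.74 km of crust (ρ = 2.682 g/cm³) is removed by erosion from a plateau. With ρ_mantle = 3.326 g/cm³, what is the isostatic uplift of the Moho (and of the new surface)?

Unloading: uplift u = e ρ_c/ρ_m = 3.74 km × 2.682/3.326 = 3.02 km.

3.02 km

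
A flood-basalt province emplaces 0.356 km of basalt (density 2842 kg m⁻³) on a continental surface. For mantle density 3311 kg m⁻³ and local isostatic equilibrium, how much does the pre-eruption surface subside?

Subaerial loading: s = t ρ_load / ρ_m.
s = 0.356 km × 2842/3311 = 0.306 km.

0.306 km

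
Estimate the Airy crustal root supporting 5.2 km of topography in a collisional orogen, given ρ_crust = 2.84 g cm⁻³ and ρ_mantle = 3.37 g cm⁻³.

Isostatic balance requires: the weight of the topography is balanced by the buoyancy of the root, ρ_c h = (ρ_m − ρ_c) r.
r = h · ρ_c / (ρ_m − ρ_c) = 5.2 km × 2.84 / (3.37 − 2.84) = 27.9 km.

27.9 km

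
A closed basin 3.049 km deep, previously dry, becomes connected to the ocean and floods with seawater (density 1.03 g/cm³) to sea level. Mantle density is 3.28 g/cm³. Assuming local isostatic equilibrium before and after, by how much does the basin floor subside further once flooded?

After flooding the water column is d + s deep. Its weight must equal the weight of mantle displaced by the extra subsidence s: (d + s) ρ_w = s ρ_m.
s = d ρ_w / (ρ_m − ρ_w) = 3.049 km × 1.03/(3.28 − 1.03) = 1.4 km.

1.4 km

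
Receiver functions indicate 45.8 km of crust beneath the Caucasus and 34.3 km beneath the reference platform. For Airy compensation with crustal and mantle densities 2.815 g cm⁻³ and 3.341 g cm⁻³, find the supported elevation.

Excess crust Δ = 45.8 km − 34.3 km = 11.5 km, split between elevation h and root r with h + r = Δ.
Airy balance ρ_c h = (ρ_m − ρ_c) r gives r = h ρ_c/(ρ_m − ρ_c), so h (1 + ρ_c/(ρ_m − ρ_c)) = Δ, i.e. h = Δ (ρ_m − ρ_c)/ρ_m.
h = 11.5 km × 0.526/3.341 = 1.81 km.

1.81 km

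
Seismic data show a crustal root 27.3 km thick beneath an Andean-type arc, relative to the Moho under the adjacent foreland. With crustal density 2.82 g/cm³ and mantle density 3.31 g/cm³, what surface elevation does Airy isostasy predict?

4.74 km

Isostatic balance requires: ρ_c h = (ρ_m − ρ_c) r.
h = r (ρ_m − ρ_c) / ρ_c = 27.3 km × (3.31 − 2.82) / 2.82 = 4.74 km.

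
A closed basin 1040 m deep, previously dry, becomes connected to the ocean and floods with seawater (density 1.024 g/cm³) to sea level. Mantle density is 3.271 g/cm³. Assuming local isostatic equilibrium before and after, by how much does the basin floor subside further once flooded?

474 m

After flooding the water column is d + s deep. Its weight must equal the weight of mantle displaced by the extra subsidence s: (d + s) ρ_w = s ρ_m.
s = d ρ_w / (ρ_m − ρ_w) = 1040 m × 1.024/(3.271 − 1.024) = 474 m.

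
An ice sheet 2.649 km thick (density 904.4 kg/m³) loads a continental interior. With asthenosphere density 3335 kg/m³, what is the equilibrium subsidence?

Isostatic balance requires: the ice load ρ_ice t is balanced by mantle displaced below, ρ_m s.
s = t ρ_ice / ρ_m = 2.649 km × 904.4/3335 = 0.718 km.

0.718 km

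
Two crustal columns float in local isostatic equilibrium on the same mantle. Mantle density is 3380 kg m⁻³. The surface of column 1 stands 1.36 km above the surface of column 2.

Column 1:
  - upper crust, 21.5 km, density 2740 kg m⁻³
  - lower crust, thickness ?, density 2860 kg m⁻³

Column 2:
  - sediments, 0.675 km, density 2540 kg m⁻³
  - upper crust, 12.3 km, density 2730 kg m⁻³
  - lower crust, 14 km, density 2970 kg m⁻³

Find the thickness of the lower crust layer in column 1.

Take the compensation level at the base of the deeper column (depth z_c below the surface of column 1) and equate Σ ρ_i t_i down to z_c; mantle fills any gap and the z_c terms cancel.
Column 1: 21.5×2740 + x×2860 + (z_c − 21.5 − x)×3380
Column 2: 1.36×0 + 0.675×2540 + 12.3×2730 + 14×2970 + (z_c − 1.36 − 26.975)×3380
The z_c×3380 term appears on both sides and cancels. Collect the known terms of each column as K = Σ(ρt)_known − 3380 × (depth of known layers): K_1 = 58910 − 3380×21.5 = −13760; K_2 = 76873.5 − 3380×(1.36 + 26.975) = −18898.8.
Balance: K_1 − x×(3380 − 2860) = K_2, so x = (K_1 − K_2)/(3380 − 2860) = 5138.8/520 = 9.88 km.

9.88 km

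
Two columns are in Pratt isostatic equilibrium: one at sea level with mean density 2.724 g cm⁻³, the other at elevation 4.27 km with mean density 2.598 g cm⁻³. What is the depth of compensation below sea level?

88 km

ρ_ref D = ρ (D + h) → D (ρ_ref − ρ) = ρ h.
D = ρ h/(ρ_ref − ρ) = 2.598 × 4.27 km/(2.724 − 2.598) = 88 km.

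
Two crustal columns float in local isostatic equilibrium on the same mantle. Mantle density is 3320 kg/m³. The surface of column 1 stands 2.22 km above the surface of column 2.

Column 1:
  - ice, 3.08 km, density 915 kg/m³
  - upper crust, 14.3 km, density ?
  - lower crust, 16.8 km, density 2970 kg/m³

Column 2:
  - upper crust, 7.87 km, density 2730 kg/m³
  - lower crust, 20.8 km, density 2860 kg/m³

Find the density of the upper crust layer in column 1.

Take the compensation level at the base of the deeper column (depth z_c below the surface of column 1) and equate Σ ρ_i t_i down to z_c; mantle fills any gap and the z_c terms cancel.
Column 1: 3.08×915 + 14.3×ρ + 16.8×2970 + (z_c − 34.18)×3320
Column 2: 2.22×0 + 7.87×2730 + 20.8×2860 + (z_c − 2.22 − 28.67)×3320
The z_c×3320 term appears on both sides and cancels. Collect the known terms of each column as K = Σ(ρt)_known − 3320 × (depth of known layers): K_1 = 52714.2 − 3320×34.18 = −60763.4; K_2 = 80973.1 − 3320×(2.22 + 28.67) = −21581.7.
Balance: K_1 + 14.3×ρ = K_2, so ρ = (K_2 − K_1)/14.3 = 39181.7/14.3 = 2740 kg/m³.

2740 kg/m³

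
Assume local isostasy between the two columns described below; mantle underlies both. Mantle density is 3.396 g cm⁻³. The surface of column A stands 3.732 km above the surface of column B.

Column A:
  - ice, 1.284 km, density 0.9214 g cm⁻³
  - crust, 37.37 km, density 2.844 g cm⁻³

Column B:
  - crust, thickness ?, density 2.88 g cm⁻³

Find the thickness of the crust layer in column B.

Take the compensation level at the base of the deeper column (depth z_c below the surface of column A) and equate Σ ρ_i t_i down to z_c; mantle fills any gap and the z_c terms cancel.
Column A: 1.284×0.9214 + 37.37×2.844 + (z_c − 38.654)×3.396
Column B: 3.732×0 + x×2.88 + (z_c − 3.732 − 0 − x)×3.396
The z_c×3.396 term appears on both sides and cancels. Collect the known terms of each column as K = Σ(ρt)_known − 3.396 × (depth of known layers): K_A = 107.463358 − 3.396×38.654 = −23.8056264; K_B = 0 − 3.396×(3.732 + 0) = −12.673872.
Balance: K_A = K_B − x×(3.396 − 2.88), so x = (K_B − K_A)/(3.396 − 2.88) = 11.1318/0.516 = 21.6 km.

21.6 km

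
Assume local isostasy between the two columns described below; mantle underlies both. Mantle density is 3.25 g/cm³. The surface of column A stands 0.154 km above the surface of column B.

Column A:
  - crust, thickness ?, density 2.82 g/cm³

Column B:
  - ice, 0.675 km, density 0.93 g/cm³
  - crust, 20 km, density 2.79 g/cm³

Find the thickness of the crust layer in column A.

Take the compensation level at the base of the deeper column (depth z_c below the surface of column A) and equate Σ ρ_i t_i down to z_c; mantle fills any gap and the z_c terms cancel.
Column A: x×2.82 + (z_c − 0 − x)×3.25
Column B: 0.154×0 + 0.675×0.93 + 20×2.79 + (z_c − 0.154 − 20.675)×3.25
The z_c×3.25 term appears on both sides and cancels. Collect the known terms of each column as K = Σ(ρt)_known − 3.25 × (depth of known layers): K_A = 0 − 3.25×0 = 0; K_B = 56.42775 − 3.25×(0.154 + 20.675) = −11.2665.
Balance: K_A − x×(3.25 − 2.82) = K_B, so x = (K_A − K_B)/(3.25 − 2.82) = 11.2665/0.43 = 26.2 km.

26.2 km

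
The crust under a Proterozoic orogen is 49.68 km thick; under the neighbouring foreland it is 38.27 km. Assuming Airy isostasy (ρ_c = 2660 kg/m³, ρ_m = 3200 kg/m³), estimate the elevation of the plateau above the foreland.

Excess crust Δ = 49.68 km − 38.27 km = 11.41 km, split between elevation h and root r with h + r = Δ.
Airy balance ρ_c h = (ρ_m − ρ_c) r gives r = h ρ_c/(ρ_m − ρ_c), so h (1 + ρ_c/(ρ_m − ρ_c)) = Δ, i.e. h = Δ (ρ_m − ρ_c)/ρ_m.
h = 11.41 km × 540/3200 = 1.93 km.

1.93 km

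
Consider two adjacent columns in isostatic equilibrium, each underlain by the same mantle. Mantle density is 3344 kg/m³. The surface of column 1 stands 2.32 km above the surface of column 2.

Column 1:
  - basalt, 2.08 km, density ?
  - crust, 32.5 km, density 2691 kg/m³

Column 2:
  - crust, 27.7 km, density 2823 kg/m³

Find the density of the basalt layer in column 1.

2880 kg/m³

Take the compensation level at the base of the deeper column (depth z_c below the surface of column 1) and equate Σ ρ_i t_i down to z_c; mantle fills any gap and the z_c terms cancel.
Column 1: 2.08×ρ + 32.5×2691 + (z_c − 34.58)×3344
Column 2: 2.32×0 + 27.7×2823 + (z_c − 2.32 − 27.7)×3344
The z_c×3344 term appears on both sides and cancels. Collect the known terms of each column as K = Σ(ρt)_known − 3344 × (depth of known layers): K_1 = 87457.5 − 3344×34.58 = −28178.02; K_2 = 78197.1 − 3344×(2.32 + 27.7) = −22189.78.
Balance: K_1 + 2.08×ρ = K_2, so ρ = (K_2 − K_1)/2.08 = 5988.24/2.08 = 2880 kg/m³.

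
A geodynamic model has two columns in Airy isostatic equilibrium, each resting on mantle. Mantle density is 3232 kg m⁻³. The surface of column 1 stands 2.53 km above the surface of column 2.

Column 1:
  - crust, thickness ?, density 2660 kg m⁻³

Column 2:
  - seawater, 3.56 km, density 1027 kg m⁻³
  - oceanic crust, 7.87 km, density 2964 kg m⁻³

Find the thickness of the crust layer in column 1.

31.7 km

Take the compensation level at the base of the deeper column (depth z_c below the surface of column 1) and equate Σ ρ_i t_i down to z_c; mantle fills any gap and the z_c terms cancel.
Column 1: x×2660 + (z_c − 0 − x)×3232
Column 2: 2.53×0 + 3.56×1027 + 7.87×2964 + (z_c − 2.53 − 11.43)×3232
The z_c×3232 term appears on both sides and cancels. Collect the known terms of each column as K = Σ(ρt)_known − 3232 × (depth of known layers): K_1 = 0 − 3232×0 = 0; K_2 = 26982.8 − 3232×(2.53 + 11.43) = −18135.92.
Balance: K_1 − x×(3232 − 2660) = K_2, so x = (K_1 − K_2)/(3232 − 2660) = 18135.9/572 = 31.7 km.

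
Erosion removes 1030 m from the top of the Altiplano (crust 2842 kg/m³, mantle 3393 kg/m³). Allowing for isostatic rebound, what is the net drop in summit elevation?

Rebound u = e ρ_c/ρ_m = 1030 m × 2842/3393 = 862.7 m.
Net surface drop = e − u = 1030 m − 862.7 m = e (ρ_m − ρ_c)/ρ_m = 167 m.

167 m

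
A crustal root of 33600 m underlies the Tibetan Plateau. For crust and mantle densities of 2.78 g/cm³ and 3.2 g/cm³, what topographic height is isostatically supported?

5080 m

By Archimedes' principle applied to the lithosphere: ρ_c h = (ρ_m − ρ_c) r.
h = r (ρ_m − ρ_c) / ρ_c = 33600 m × (3.2 − 2.78) / 2.78 = 5080 m.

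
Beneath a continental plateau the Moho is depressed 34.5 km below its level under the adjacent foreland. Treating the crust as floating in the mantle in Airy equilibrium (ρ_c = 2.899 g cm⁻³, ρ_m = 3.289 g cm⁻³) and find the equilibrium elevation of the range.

In Airy isostatic equilibrium: ρ_c h = (ρ_m − ρ_c) r.
h = r (ρ_m − ρ_c) / ρ_c = 34.5 km × (3.289 − 2.899) / 2.899 = 4.64 km.

4.64 km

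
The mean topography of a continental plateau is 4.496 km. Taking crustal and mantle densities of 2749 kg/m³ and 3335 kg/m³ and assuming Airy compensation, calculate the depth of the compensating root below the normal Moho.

Balancing pressure at the compensation depth: the weight of the topography is balanced by the buoyancy of the root, ρ_c h = (ρ_m − ρ_c) r.
r = h · ρ_c / (ρ_m − ρ_c) = 4.496 km × 2749 / (3335 − 2749) = 21.1 km.

21.1 km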